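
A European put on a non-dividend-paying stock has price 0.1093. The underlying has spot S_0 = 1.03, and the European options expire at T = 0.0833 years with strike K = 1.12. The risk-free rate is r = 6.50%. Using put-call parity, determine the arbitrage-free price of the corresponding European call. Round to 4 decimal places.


Put-call parity: C - P = S_0 * exp(-qT) - K * exp(-rT).
S_0 * exp(-qT) = 1.0300 * 1.00000000 = 1.03000000
K * exp(-rT) = 1.1200 * 0.99460013 = 1.11395215
C = P + S*exp(-qT) - K*exp(-rT)
C = 0.1093 + 1.03000000 - 1.11395215 = 0.0253

Answer: Call price = 0.0253


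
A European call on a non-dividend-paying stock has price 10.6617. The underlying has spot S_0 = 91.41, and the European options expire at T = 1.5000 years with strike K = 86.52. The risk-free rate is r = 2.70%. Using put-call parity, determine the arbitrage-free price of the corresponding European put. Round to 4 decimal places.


Answer: Put price = 2.3376

Derivation:
Put-call parity: C - P = S_0 * exp(-qT) - K * exp(-rT).
S_0 * exp(-qT) = 91.4100 * 1.00000000 = 91.41000000
K * exp(-rT) = 86.5200 * 0.96030916 = 83.08594891
P = C - S*exp(-qT) + K*exp(-rT)
P = 10.6617 - 91.41000000 + 83.08594891 = 2.3376


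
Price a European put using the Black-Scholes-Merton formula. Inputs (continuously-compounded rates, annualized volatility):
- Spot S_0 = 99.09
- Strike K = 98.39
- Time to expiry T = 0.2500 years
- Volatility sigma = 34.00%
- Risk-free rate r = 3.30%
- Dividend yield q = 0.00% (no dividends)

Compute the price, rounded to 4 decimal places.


d1 = (ln(S/K) + (r - q + 0.5*sigma^2) * T) / (sigma * sqrt(T)) = 0.17523150
d2 = d1 - sigma * sqrt(T) = 0.00523150
exp(-rT) = 0.99178394; exp(-qT) = 1.00000000
P = K * exp(-rT) * N(-d2) - S_0 * exp(-qT) * N(-d1)
N(-d1) = 0.43044887; N(-d2) = 0.49791294
P = 98.3900 * 0.99178394 * 0.49791294 - 99.0900 * 1.00000000 * 0.43044887 = 5.9340

Answer: Price = 5.9340


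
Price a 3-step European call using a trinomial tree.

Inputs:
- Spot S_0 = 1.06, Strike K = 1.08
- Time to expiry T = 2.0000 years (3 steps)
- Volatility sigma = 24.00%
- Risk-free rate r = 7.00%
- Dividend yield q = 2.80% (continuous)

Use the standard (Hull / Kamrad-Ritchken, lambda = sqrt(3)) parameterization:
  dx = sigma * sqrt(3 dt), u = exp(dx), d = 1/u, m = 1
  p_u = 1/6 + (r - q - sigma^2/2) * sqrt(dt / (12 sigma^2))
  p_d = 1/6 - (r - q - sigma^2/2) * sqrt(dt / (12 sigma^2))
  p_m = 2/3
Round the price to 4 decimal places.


dt = T/N = 0.666667; dx = sigma*sqrt(3*dt) = 0.339411
u = exp(dx) = 1.404121; d = 1/u = 0.712189
p_u = 0.179630, p_m = 0.666667, p_d = 0.153703
Discount per step: exp(-r*dt) = 0.954405
Stock lattice S(k, j) with j the centered position index:
  k=0: S(0,+0) = 1.0600
  k=1: S(1,-1) = 0.7549; S(1,+0) = 1.0600; S(1,+1) = 1.4884
  k=2: S(2,-2) = 0.5376; S(2,-1) = 0.7549; S(2,+0) = 1.0600; S(2,+1) = 1.4884; S(2,+2) = 2.0898
  k=3: S(3,-3) = 0.3829; S(3,-2) = 0.5376; S(3,-1) = 0.7549; S(3,+0) = 1.0600; S(3,+1) = 1.4884; S(3,+2) = 2.0898; S(3,+3) = 2.9344
Terminal payoffs V(N, j) = max(S_T - K, 0):
  V(3,-3) = 0.000000; V(3,-2) = 0.000000; V(3,-1) = 0.000000; V(3,+0) = 0.000000; V(3,+1) = 0.408368; V(3,+2) = 1.009848; V(3,+3) = 1.854399
Backward induction: V(k, j) = exp(-r*dt) * [p_u * V(k+1, j+1) + p_m * V(k+1, j) + p_d * V(k+1, j-1)]
  V(2,-2) = exp(-r*dt) * [p_u*0.000000 + p_m*0.000000 + p_d*0.000000] = 0.000000
  V(2,-1) = exp(-r*dt) * [p_u*0.000000 + p_m*0.000000 + p_d*0.000000] = 0.000000
  V(2,+0) = exp(-r*dt) * [p_u*0.408368 + p_m*0.000000 + p_d*0.000000] = 0.070011
  V(2,+1) = exp(-r*dt) * [p_u*1.009848 + p_m*0.408368 + p_d*0.000000] = 0.432961
  V(2,+2) = exp(-r*dt) * [p_u*1.854399 + p_m*1.009848 + p_d*0.408368] = 1.020360
  V(1,-1) = exp(-r*dt) * [p_u*0.070011 + p_m*0.000000 + p_d*0.000000] = 0.012003
  V(1,+0) = exp(-r*dt) * [p_u*0.432961 + p_m*0.070011 + p_d*0.000000] = 0.118773
  V(1,+1) = exp(-r*dt) * [p_u*1.020360 + p_m*0.432961 + p_d*0.070011] = 0.460681
  V(0,+0) = exp(-r*dt) * [p_u*0.460681 + p_m*0.118773 + p_d*0.012003] = 0.156311

Answer: Price = V(0,0) = 0.1563


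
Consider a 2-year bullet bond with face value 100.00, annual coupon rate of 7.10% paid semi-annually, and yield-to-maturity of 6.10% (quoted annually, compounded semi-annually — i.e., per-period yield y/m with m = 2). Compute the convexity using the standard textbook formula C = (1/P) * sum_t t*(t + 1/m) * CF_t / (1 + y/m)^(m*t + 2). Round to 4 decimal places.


Coupon per period c = face * coupon_rate / m = 3.550000
Periods per year m = 2; per-period yield y/m = 0.030500
Number of cashflows N = 4
Cashflows (t years, CF_t, discount factor 1/(1+y/m)^(m*t), PV):
  t = 0.5000: CF_t = 3.550000, DF = 0.970403, PV = 3.444930
  t = 1.0000: CF_t = 3.550000, DF = 0.941681, PV = 3.342969
  t = 1.5000: CF_t = 3.550000, DF = 0.913810, PV = 3.244026
  t = 2.0000: CF_t = 103.550000, DF = 0.886764, PV = 91.824404
Price P = sum_t PV_t = 101.856329
Convexity numerator sum_t t*(t + 1/m) * CF_t / (1+y/m)^(m*t + 2):
  t = 0.5000: term = 1.622013
  t = 1.0000: term = 4.722018
  t = 1.5000: term = 9.164518
  t = 2.0000: term = 432.346682
Convexity = (1/P) * sum = 447.855231 / 101.856329 = 4.396931

Answer: Convexity = 4.3969


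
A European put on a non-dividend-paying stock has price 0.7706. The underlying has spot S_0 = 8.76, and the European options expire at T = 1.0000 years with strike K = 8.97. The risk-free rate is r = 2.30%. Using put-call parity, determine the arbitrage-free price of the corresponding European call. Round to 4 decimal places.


Put-call parity: C - P = S_0 * exp(-qT) - K * exp(-rT).
S_0 * exp(-qT) = 8.7600 * 1.00000000 = 8.76000000
K * exp(-rT) = 8.9700 * 0.97726248 = 8.76604448
C = P + S*exp(-qT) - K*exp(-rT)
C = 0.7706 + 8.76000000 - 8.76604448 = 0.7646

Answer: Call price = 0.7646


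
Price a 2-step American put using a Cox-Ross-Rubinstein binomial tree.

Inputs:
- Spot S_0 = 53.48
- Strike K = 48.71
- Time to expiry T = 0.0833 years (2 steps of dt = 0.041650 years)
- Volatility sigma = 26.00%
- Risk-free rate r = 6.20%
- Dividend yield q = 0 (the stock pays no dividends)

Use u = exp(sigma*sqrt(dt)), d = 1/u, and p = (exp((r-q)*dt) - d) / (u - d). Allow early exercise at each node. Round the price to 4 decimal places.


Answer: Price = V(0,0) = 0.1462

Derivation:
dt = T/N = 0.041650
u = exp(sigma*sqrt(dt)) = 1.054495; d = 1/u = 0.948322
p = (exp((r-q)*dt) - d) / (u - d) = 0.511091
Discount per step: exp(-r*dt) = 0.997421
Stock lattice S(k, i) with i counting down-moves:
  k=0: S(0,0) = 53.4800
  k=1: S(1,0) = 56.3944; S(1,1) = 50.7162
  k=2: S(2,0) = 59.4676; S(2,1) = 53.4800; S(2,2) = 48.0953
Terminal payoffs V(N, i) = max(K - S_T, 0):
  V(2,0) = 0.000000; V(2,1) = 0.000000; V(2,2) = 0.614702
Backward induction: V(k, i) = exp(-r*dt) * [p * V(k+1, i) + (1-p) * V(k+1, i+1)]; then take max(V_cont, immediate exercise) for American.
  V(1,0) = exp(-r*dt) * [p*0.000000 + (1-p)*0.000000] = 0.000000; exercise = 0.000000; V(1,0) = max -> 0.000000
  V(1,1) = exp(-r*dt) * [p*0.000000 + (1-p)*0.614702] = 0.299758; exercise = 0.000000; V(1,1) = max -> 0.299758
  V(0,0) = exp(-r*dt) * [p*0.000000 + (1-p)*0.299758] = 0.146177; exercise = 0.000000; V(0,0) = max -> 0.146177


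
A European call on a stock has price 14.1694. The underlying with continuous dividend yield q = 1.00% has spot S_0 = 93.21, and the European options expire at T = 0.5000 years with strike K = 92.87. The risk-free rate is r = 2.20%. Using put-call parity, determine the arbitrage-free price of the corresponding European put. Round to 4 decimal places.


Put-call parity: C - P = S_0 * exp(-qT) - K * exp(-rT).
S_0 * exp(-qT) = 93.2100 * 0.99501248 = 92.74511319
K * exp(-rT) = 92.8700 * 0.98906028 = 91.85402809
P = C - S*exp(-qT) + K*exp(-rT)
P = 14.1694 - 92.74511319 + 91.85402809 = 13.2783

Answer: Put price = 13.2783


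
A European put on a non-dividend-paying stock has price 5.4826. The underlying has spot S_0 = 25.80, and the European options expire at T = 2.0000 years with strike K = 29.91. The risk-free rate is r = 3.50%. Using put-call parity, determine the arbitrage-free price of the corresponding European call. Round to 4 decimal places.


Put-call parity: C - P = S_0 * exp(-qT) - K * exp(-rT).
S_0 * exp(-qT) = 25.8000 * 1.00000000 = 25.80000000
K * exp(-rT) = 29.9100 * 0.93239382 = 27.88789915
C = P + S*exp(-qT) - K*exp(-rT)
C = 5.4826 + 25.80000000 - 27.88789915 = 3.3947

Answer: Call price = 3.3947


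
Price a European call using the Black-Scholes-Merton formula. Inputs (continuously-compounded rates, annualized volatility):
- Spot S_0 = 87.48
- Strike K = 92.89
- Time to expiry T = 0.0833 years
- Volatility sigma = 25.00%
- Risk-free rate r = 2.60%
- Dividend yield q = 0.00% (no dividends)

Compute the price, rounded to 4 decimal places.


d1 = (ln(S/K) + (r - q + 0.5*sigma^2) * T) / (sigma * sqrt(T)) = -0.76553774
d2 = d1 - sigma * sqrt(T) = -0.83769208
exp(-rT) = 0.99783654; exp(-qT) = 1.00000000
C = S_0 * exp(-qT) * N(d1) - K * exp(-rT) * N(d2)
N(d1) = 0.22197570; N(d2) = 0.20110183
C = 87.4800 * 1.00000000 * 0.22197570 - 92.8900 * 0.99783654 * 0.20110183 = 0.7785

Answer: Price = 0.7785


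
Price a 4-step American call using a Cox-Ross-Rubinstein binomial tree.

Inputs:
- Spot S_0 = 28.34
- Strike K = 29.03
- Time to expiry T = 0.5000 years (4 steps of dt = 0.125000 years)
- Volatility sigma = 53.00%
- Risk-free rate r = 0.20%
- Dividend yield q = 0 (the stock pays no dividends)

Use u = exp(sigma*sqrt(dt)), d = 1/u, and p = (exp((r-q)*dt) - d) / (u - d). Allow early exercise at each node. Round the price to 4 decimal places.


Answer: Price = V(0,0) = 3.8017

Derivation:
dt = T/N = 0.125000
u = exp(sigma*sqrt(dt)) = 1.206089; d = 1/u = 0.829126
p = (exp((r-q)*dt) - d) / (u - d) = 0.453954
Discount per step: exp(-r*dt) = 0.999750
Stock lattice S(k, i) with i counting down-moves:
  k=0: S(0,0) = 28.3400
  k=1: S(1,0) = 34.1806; S(1,1) = 23.4974
  k=2: S(2,0) = 41.2248; S(2,1) = 28.3400; S(2,2) = 19.4823
  k=3: S(3,0) = 49.7208; S(3,1) = 34.1806; S(3,2) = 23.4974; S(3,3) = 16.1533
  k=4: S(4,0) = 59.9678; S(4,1) = 41.2248; S(4,2) = 28.3400; S(4,3) = 19.4823; S(4,4) = 13.3931
Terminal payoffs V(N, i) = max(S_T - K, 0):
  V(4,0) = 30.937780; V(4,1) = 12.194833; V(4,2) = 0.000000; V(4,3) = 0.000000; V(4,4) = 0.000000
Backward induction: V(k, i) = exp(-r*dt) * [p * V(k+1, i) + (1-p) * V(k+1, i+1)]; then take max(V_cont, immediate exercise) for American.
  V(3,0) = exp(-r*dt) * [p*30.937780 + (1-p)*12.194833] = 20.698095; exercise = 20.690838; V(3,0) = max -> 20.698095
  V(3,1) = exp(-r*dt) * [p*12.194833 + (1-p)*0.000000] = 5.534510; exercise = 5.150576; V(3,1) = max -> 5.534510
  V(3,2) = exp(-r*dt) * [p*0.000000 + (1-p)*0.000000] = 0.000000; exercise = 0.000000; V(3,2) = max -> 0.000000
  V(3,3) = exp(-r*dt) * [p*0.000000 + (1-p)*0.000000] = 0.000000; exercise = 0.000000; V(3,3) = max -> 0.000000
  V(2,0) = exp(-r*dt) * [p*20.698095 + (1-p)*5.534510] = 12.414977; exercise = 12.194833; V(2,0) = max -> 12.414977
  V(2,1) = exp(-r*dt) * [p*5.534510 + (1-p)*0.000000] = 2.511785; exercise = 0.000000; V(2,1) = max -> 2.511785
  V(2,2) = exp(-r*dt) * [p*0.000000 + (1-p)*0.000000] = 0.000000; exercise = 0.000000; V(2,2) = max -> 0.000000
  V(1,0) = exp(-r*dt) * [p*12.414977 + (1-p)*2.511785] = 7.005627; exercise = 5.150576; V(1,0) = max -> 7.005627
  V(1,1) = exp(-r*dt) * [p*2.511785 + (1-p)*0.000000] = 1.139950; exercise = 0.000000; V(1,1) = max -> 1.139950
  V(0,0) = exp(-r*dt) * [p*7.005627 + (1-p)*1.139950] = 3.801747; exercise = 0.000000; V(0,0) = max -> 3.801747


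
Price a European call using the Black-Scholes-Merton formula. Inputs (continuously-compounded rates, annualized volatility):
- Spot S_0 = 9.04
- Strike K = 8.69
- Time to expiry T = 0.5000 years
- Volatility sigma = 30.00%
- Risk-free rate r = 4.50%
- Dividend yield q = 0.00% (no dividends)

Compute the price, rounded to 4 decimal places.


Answer: Price = 1.0436

Derivation:
d1 = (ln(S/K) + (r - q + 0.5*sigma^2) * T) / (sigma * sqrt(T)) = 0.39827193
d2 = d1 - sigma * sqrt(T) = 0.18613990
exp(-rT) = 0.97775124; exp(-qT) = 1.00000000
C = S_0 * exp(-qT) * N(d1) - K * exp(-rT) * N(d2)
N(d1) = 0.65478513; N(d2) = 0.57383247
C = 9.0400 * 1.00000000 * 0.65478513 - 8.6900 * 0.97775124 * 0.57383247 = 1.0436


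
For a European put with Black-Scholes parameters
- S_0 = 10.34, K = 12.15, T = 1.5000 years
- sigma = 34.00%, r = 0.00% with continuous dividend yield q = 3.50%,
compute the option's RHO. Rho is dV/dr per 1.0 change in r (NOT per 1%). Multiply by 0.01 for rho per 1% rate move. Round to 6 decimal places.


Answer: Rho = -13.937543

Derivation:
d1 = -0.3052479689; d2 = -0.7216612252
phi(d1) = 0.3807825908; exp(-qT) = 0.9488543211; exp(-rT) = 1.0000000000
N(-d2) = 0.7647486065
Rho = -K*T*exp(-rT)*N(-d2) = -12.1500 * 1.5000 * 1.0000000000 * 0.7647486065 = -13.937543


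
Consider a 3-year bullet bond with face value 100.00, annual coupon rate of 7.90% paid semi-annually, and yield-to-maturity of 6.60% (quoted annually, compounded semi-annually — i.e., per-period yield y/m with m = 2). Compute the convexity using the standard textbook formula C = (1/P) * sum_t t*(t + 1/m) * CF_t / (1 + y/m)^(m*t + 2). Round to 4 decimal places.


Answer: Convexity = 8.6845

Derivation:
Coupon per period c = face * coupon_rate / m = 3.950000
Periods per year m = 2; per-period yield y/m = 0.033000
Number of cashflows N = 6
Cashflows (t years, CF_t, discount factor 1/(1+y/m)^(m*t), PV):
  t = 0.5000: CF_t = 3.950000, DF = 0.968054, PV = 3.823814
  t = 1.0000: CF_t = 3.950000, DF = 0.937129, PV = 3.701659
  t = 1.5000: CF_t = 3.950000, DF = 0.907192, PV = 3.583407
  t = 2.0000: CF_t = 3.950000, DF = 0.878211, PV = 3.468932
  t = 2.5000: CF_t = 3.950000, DF = 0.850156, PV = 3.358114
  t = 3.0000: CF_t = 103.950000, DF = 0.822997, PV = 85.550502
Price P = sum_t PV_t = 103.486429
Convexity numerator sum_t t*(t + 1/m) * CF_t / (1+y/m)^(m*t + 2):
  t = 0.5000: term = 1.791703
  t = 1.0000: term = 5.203398
  t = 1.5000: term = 10.074343
  t = 2.0000: term = 16.254184
  t = 2.5000: term = 23.602397
  t = 3.0000: term = 841.804457
Convexity = (1/P) * sum = 898.730482 / 103.486429 = 8.684525


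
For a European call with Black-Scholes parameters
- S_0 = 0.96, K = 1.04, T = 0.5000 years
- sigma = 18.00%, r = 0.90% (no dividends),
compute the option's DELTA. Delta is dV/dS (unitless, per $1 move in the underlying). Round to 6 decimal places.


Answer: Delta = 0.298098

Derivation:
d1 = -0.5298799549; d2 = -0.6571591755
phi(d1) = 0.3466897759; exp(-qT) = 1.0000000000; exp(-rT) = 0.9955101098
N(d1) = 0.2980975825
Delta = exp(-qT) * N(d1) = 1.0000000000 * 0.2980975825 = 0.298098


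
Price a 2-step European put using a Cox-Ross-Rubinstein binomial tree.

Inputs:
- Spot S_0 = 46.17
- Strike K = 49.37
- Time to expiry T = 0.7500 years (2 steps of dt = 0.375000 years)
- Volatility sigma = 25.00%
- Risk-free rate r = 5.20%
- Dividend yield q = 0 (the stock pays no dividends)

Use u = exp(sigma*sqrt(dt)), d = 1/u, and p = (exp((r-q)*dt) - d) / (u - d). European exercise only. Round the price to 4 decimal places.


dt = T/N = 0.375000
u = exp(sigma*sqrt(dt)) = 1.165433; d = 1/u = 0.858050
p = (exp((r-q)*dt) - d) / (u - d) = 0.525863
Discount per step: exp(-r*dt) = 0.980689
Stock lattice S(k, i) with i counting down-moves:
  k=0: S(0,0) = 46.1700
  k=1: S(1,0) = 53.8081; S(1,1) = 39.6162
  k=2: S(2,0) = 62.7097; S(2,1) = 46.1700; S(2,2) = 33.9926
Terminal payoffs V(N, i) = max(K - S_T, 0):
  V(2,0) = 0.000000; V(2,1) = 3.200000; V(2,2) = 15.377360
Backward induction: V(k, i) = exp(-r*dt) * [p * V(k+1, i) + (1-p) * V(k+1, i+1)].
  V(1,0) = exp(-r*dt) * [p*0.000000 + (1-p)*3.200000] = 1.487940
  V(1,1) = exp(-r*dt) * [p*3.200000 + (1-p)*15.377360] = 8.800450
  V(0,0) = exp(-r*dt) * [p*1.487940 + (1-p)*8.800450] = 4.859388

Answer: Price = V(0,0) = 4.8594


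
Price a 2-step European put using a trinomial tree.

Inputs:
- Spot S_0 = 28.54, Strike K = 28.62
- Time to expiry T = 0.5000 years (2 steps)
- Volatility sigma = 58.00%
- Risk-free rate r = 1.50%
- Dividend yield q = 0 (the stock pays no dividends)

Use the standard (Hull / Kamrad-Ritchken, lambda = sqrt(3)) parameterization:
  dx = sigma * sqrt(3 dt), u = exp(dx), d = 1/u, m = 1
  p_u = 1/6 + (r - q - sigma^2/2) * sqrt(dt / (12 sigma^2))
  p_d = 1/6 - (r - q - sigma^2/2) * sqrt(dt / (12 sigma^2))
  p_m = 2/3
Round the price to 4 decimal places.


Answer: Price = V(0,0) = 3.8716

Derivation:
dt = T/N = 0.250000; dx = sigma*sqrt(3*dt) = 0.502295
u = exp(dx) = 1.652509; d = 1/u = 0.605140
p_u = 0.128542, p_m = 0.666667, p_d = 0.204792
Discount per step: exp(-r*dt) = 0.996257
Stock lattice S(k, j) with j the centered position index:
  k=0: S(0,+0) = 28.5400
  k=1: S(1,-1) = 17.2707; S(1,+0) = 28.5400; S(1,+1) = 47.1626
  k=2: S(2,-2) = 10.4512; S(2,-1) = 17.2707; S(2,+0) = 28.5400; S(2,+1) = 47.1626; S(2,+2) = 77.9366
Terminal payoffs V(N, j) = max(K - S_T, 0):
  V(2,-2) = 18.168796; V(2,-1) = 11.349292; V(2,+0) = 0.080000; V(2,+1) = 0.000000; V(2,+2) = 0.000000
Backward induction: V(k, j) = exp(-r*dt) * [p_u * V(k+1, j+1) + p_m * V(k+1, j) + p_d * V(k+1, j-1)]
  V(1,-1) = exp(-r*dt) * [p_u*0.080000 + p_m*11.349292 + p_d*18.168796] = 11.255011
  V(1,+0) = exp(-r*dt) * [p_u*0.000000 + p_m*0.080000 + p_d*11.349292] = 2.368675
  V(1,+1) = exp(-r*dt) * [p_u*0.000000 + p_m*0.000000 + p_d*0.080000] = 0.016322
  V(0,+0) = exp(-r*dt) * [p_u*0.016322 + p_m*2.368675 + p_d*11.255011] = 3.871602


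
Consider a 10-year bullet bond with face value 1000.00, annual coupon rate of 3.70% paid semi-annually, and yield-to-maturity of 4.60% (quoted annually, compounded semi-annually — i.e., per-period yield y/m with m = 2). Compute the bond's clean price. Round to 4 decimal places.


Coupon per period c = face * coupon_rate / m = 18.500000
Periods per year m = 2; per-period yield y/m = 0.023000
Number of cashflows N = 20
Cashflows (t years, CF_t, discount factor 1/(1+y/m)^(m*t), PV):
  t = 0.5000: CF_t = 18.500000, DF = 0.977517, PV = 18.084066
  t = 1.0000: CF_t = 18.500000, DF = 0.955540, PV = 17.677484
  t = 1.5000: CF_t = 18.500000, DF = 0.934056, PV = 17.280043
  t = 2.0000: CF_t = 18.500000, DF = 0.913056, PV = 16.891538
  t = 2.5000: CF_t = 18.500000, DF = 0.892528, PV = 16.511767
  t = 3.0000: CF_t = 18.500000, DF = 0.872461, PV = 16.140535
  t = 3.5000: CF_t = 18.500000, DF = 0.852846, PV = 15.777649
  t = 4.0000: CF_t = 18.500000, DF = 0.833671, PV = 15.422922
  t = 4.5000: CF_t = 18.500000, DF = 0.814928, PV = 15.076170
  t = 5.0000: CF_t = 18.500000, DF = 0.796606, PV = 14.737214
  t = 5.5000: CF_t = 18.500000, DF = 0.778696, PV = 14.405879
  t = 6.0000: CF_t = 18.500000, DF = 0.761189, PV = 14.081993
  t = 6.5000: CF_t = 18.500000, DF = 0.744075, PV = 13.765389
  t = 7.0000: CF_t = 18.500000, DF = 0.727346, PV = 13.455903
  t = 7.5000: CF_t = 18.500000, DF = 0.710993, PV = 13.153376
  t = 8.0000: CF_t = 18.500000, DF = 0.695008, PV = 12.857650
  t = 8.5000: CF_t = 18.500000, DF = 0.679382, PV = 12.568573
  t = 9.0000: CF_t = 18.500000, DF = 0.664108, PV = 12.285995
  t = 9.5000: CF_t = 18.500000, DF = 0.649177, PV = 12.009770
  t = 10.0000: CF_t = 1018.500000, DF = 0.634581, PV = 646.321137
Price P = sum_t PV_t = 928.505053

Answer: Price = 928.5051


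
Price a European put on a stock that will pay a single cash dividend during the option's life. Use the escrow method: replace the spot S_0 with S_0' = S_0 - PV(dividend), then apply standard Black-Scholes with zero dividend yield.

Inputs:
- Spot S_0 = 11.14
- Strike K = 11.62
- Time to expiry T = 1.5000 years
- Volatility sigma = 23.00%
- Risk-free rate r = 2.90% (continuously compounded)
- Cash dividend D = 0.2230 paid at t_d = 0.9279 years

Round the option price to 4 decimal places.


PV(D) = D * exp(-r * t_d) = 0.2230 * 0.97344972 = 0.21707929
S_0' = S_0 - PV(D) = 11.1400 - 0.21707929 = 10.92292071
d1 = (ln(S_0'/K) + (r + sigma^2/2)*T) / (sigma*sqrt(T)) = 0.07565248
d2 = d1 - sigma*sqrt(T) = -0.20603884
exp(-rT) = 0.95743255
N(-d1) = 0.46984779; N(-d2) = 0.58161971
P = K * exp(-rT) * N(-d2) - S_0' * N(-d1) = 11.6200 * 0.95743255 * 0.58161971 - 10.92292071 * 0.46984779 = 1.3386

Answer: Price = 1.3386


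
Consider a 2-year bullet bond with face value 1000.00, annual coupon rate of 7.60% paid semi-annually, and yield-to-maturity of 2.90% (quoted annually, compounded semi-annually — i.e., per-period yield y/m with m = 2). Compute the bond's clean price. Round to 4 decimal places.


Answer: Price = 1090.6889

Derivation:
Coupon per period c = face * coupon_rate / m = 38.000000
Periods per year m = 2; per-period yield y/m = 0.014500
Number of cashflows N = 4
Cashflows (t years, CF_t, discount factor 1/(1+y/m)^(m*t), PV):
  t = 0.5000: CF_t = 38.000000, DF = 0.985707, PV = 37.456875
  t = 1.0000: CF_t = 38.000000, DF = 0.971619, PV = 36.921513
  t = 1.5000: CF_t = 38.000000, DF = 0.957732, PV = 36.393803
  t = 2.0000: CF_t = 1038.000000, DF = 0.944043, PV = 979.916675
Price P = sum_t PV_t = 1090.688867


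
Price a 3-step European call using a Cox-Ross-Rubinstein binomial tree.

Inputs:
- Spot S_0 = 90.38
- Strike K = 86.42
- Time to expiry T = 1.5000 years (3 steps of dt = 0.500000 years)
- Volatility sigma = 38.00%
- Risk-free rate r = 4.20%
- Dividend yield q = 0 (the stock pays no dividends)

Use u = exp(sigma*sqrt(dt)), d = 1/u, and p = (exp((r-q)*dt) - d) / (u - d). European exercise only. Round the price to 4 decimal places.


Answer: Price = V(0,0) = 22.0162

Derivation:
dt = T/N = 0.500000
u = exp(sigma*sqrt(dt)) = 1.308263; d = 1/u = 0.764372
p = (exp((r-q)*dt) - d) / (u - d) = 0.472245
Discount per step: exp(-r*dt) = 0.979219
Stock lattice S(k, i) with i counting down-moves:
  k=0: S(0,0) = 90.3800
  k=1: S(1,0) = 118.2408; S(1,1) = 69.0839
  k=2: S(2,0) = 154.6902; S(2,1) = 90.3800; S(2,2) = 52.8058
  k=3: S(3,0) = 202.3755; S(3,1) = 118.2408; S(3,2) = 69.0839; S(3,3) = 40.3633
Terminal payoffs V(N, i) = max(S_T - K, 0):
  V(3,0) = 115.955470; V(3,1) = 31.820842; V(3,2) = 0.000000; V(3,3) = 0.000000
Backward induction: V(k, i) = exp(-r*dt) * [p * V(k+1, i) + (1-p) * V(k+1, i+1)].
  V(2,0) = exp(-r*dt) * [p*115.955470 + (1-p)*31.820842] = 70.066058
  V(2,1) = exp(-r*dt) * [p*31.820842 + (1-p)*0.000000] = 14.714954
  V(2,2) = exp(-r*dt) * [p*0.000000 + (1-p)*0.000000] = 0.000000
  V(1,0) = exp(-r*dt) * [p*70.066058 + (1-p)*14.714954] = 40.005246
  V(1,1) = exp(-r*dt) * [p*14.714954 + (1-p)*0.000000] = 6.804655
  V(0,0) = exp(-r*dt) * [p*40.005246 + (1-p)*6.804655] = 22.016240


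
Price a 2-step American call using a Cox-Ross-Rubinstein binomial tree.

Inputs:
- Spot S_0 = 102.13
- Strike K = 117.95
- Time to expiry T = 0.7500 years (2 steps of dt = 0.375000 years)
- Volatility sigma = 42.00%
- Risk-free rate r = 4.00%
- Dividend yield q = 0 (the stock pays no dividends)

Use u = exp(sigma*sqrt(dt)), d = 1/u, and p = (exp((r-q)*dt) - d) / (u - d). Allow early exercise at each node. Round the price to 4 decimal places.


Answer: Price = V(0,0) = 11.1003

Derivation:
dt = T/N = 0.375000
u = exp(sigma*sqrt(dt)) = 1.293299; d = 1/u = 0.773216
p = (exp((r-q)*dt) - d) / (u - d) = 0.465112
Discount per step: exp(-r*dt) = 0.985112
Stock lattice S(k, i) with i counting down-moves:
  k=0: S(0,0) = 102.1300
  k=1: S(1,0) = 132.0846; S(1,1) = 78.9686
  k=2: S(2,0) = 170.8250; S(2,1) = 102.1300; S(2,2) = 61.0598
Terminal payoffs V(N, i) = max(S_T - K, 0):
  V(2,0) = 52.874952; V(2,1) = 0.000000; V(2,2) = 0.000000
Backward induction: V(k, i) = exp(-r*dt) * [p * V(k+1, i) + (1-p) * V(k+1, i+1)]; then take max(V_cont, immediate exercise) for American.
  V(1,0) = exp(-r*dt) * [p*52.874952 + (1-p)*0.000000] = 24.226634; exercise = 14.134641; V(1,0) = max -> 24.226634
  V(1,1) = exp(-r*dt) * [p*0.000000 + (1-p)*0.000000] = 0.000000; exercise = 0.000000; V(1,1) = max -> 0.000000
  V(0,0) = exp(-r*dt) * [p*24.226634 + (1-p)*0.000000] = 11.100338; exercise = 0.000000; V(0,0) = max -> 11.100338


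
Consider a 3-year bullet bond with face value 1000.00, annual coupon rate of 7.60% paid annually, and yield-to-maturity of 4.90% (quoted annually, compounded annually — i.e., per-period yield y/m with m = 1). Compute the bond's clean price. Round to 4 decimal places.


Answer: Price = 1073.6657

Derivation:
Coupon per period c = face * coupon_rate / m = 76.000000
Periods per year m = 1; per-period yield y/m = 0.049000
Number of cashflows N = 3
Cashflows (t years, CF_t, discount factor 1/(1+y/m)^(m*t), PV):
  t = 1.0000: CF_t = 76.000000, DF = 0.953289, PV = 72.449952
  t = 2.0000: CF_t = 76.000000, DF = 0.908760, PV = 69.065731
  t = 3.0000: CF_t = 1076.000000, DF = 0.866310, PV = 932.150006
Price P = sum_t PV_t = 1073.665690


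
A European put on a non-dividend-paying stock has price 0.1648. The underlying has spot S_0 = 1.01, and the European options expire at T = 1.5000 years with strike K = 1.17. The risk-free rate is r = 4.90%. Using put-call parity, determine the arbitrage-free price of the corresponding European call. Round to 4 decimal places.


Answer: Call price = 0.0877

Derivation:
Put-call parity: C - P = S_0 * exp(-qT) - K * exp(-rT).
S_0 * exp(-qT) = 1.0100 * 1.00000000 = 1.01000000
K * exp(-rT) = 1.1700 * 0.92913615 = 1.08708929
C = P + S*exp(-qT) - K*exp(-rT)
C = 0.1648 + 1.01000000 - 1.08708929 = 0.0877


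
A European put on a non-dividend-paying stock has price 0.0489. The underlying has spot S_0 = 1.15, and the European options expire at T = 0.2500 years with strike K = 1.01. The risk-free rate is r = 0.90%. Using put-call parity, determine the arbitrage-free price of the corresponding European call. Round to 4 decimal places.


Put-call parity: C - P = S_0 * exp(-qT) - K * exp(-rT).
S_0 * exp(-qT) = 1.1500 * 1.00000000 = 1.15000000
K * exp(-rT) = 1.0100 * 0.99775253 = 1.00773005
C = P + S*exp(-qT) - K*exp(-rT)
C = 0.0489 + 1.15000000 - 1.00773005 = 0.1912

Answer: Call price = 0.1912


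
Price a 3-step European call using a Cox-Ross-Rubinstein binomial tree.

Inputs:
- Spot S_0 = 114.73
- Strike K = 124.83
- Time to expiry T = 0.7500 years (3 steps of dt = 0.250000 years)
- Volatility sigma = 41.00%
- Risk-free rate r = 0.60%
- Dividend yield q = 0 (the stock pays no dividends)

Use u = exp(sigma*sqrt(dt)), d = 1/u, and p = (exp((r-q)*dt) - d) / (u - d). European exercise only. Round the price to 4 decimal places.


dt = T/N = 0.250000
u = exp(sigma*sqrt(dt)) = 1.227525; d = 1/u = 0.814647
p = (exp((r-q)*dt) - d) / (u - d) = 0.452564
Discount per step: exp(-r*dt) = 0.998501
Stock lattice S(k, i) with i counting down-moves:
  k=0: S(0,0) = 114.7300
  k=1: S(1,0) = 140.8340; S(1,1) = 93.4645
  k=2: S(2,0) = 172.8772; S(2,1) = 114.7300; S(2,2) = 76.1406
  k=3: S(3,0) = 212.2111; S(3,1) = 140.8340; S(3,2) = 93.4645; S(3,3) = 62.0277
Terminal payoffs V(N, i) = max(S_T - K, 0):
  V(3,0) = 87.381102; V(3,1) = 16.003951; V(3,2) = 0.000000; V(3,3) = 0.000000
Backward induction: V(k, i) = exp(-r*dt) * [p * V(k+1, i) + (1-p) * V(k+1, i+1)].
  V(2,0) = exp(-r*dt) * [p*87.381102 + (1-p)*16.003951] = 48.234309
  V(2,1) = exp(-r*dt) * [p*16.003951 + (1-p)*0.000000] = 7.231964
  V(2,2) = exp(-r*dt) * [p*0.000000 + (1-p)*0.000000] = 0.000000
  V(1,0) = exp(-r*dt) * [p*48.234309 + (1-p)*7.231964] = 25.749516
  V(1,1) = exp(-r*dt) * [p*7.231964 + (1-p)*0.000000] = 3.268024
  V(0,0) = exp(-r*dt) * [p*25.749516 + (1-p)*3.268024] = 13.422201

Answer: Price = V(0,0) = 13.4222


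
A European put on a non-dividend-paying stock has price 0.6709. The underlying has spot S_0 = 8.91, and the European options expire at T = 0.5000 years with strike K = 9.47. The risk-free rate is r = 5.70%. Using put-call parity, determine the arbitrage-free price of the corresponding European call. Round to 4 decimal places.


Answer: Call price = 0.3770

Derivation:
Put-call parity: C - P = S_0 * exp(-qT) - K * exp(-rT).
S_0 * exp(-qT) = 8.9100 * 1.00000000 = 8.91000000
K * exp(-rT) = 9.4700 * 0.97190229 = 9.20391473
C = P + S*exp(-qT) - K*exp(-rT)
C = 0.6709 + 8.91000000 - 9.20391473 = 0.3770


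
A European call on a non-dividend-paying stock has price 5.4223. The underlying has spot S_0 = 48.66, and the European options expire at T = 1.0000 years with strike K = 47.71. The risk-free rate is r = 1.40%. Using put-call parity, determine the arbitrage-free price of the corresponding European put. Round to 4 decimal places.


Answer: Put price = 3.8090

Derivation:
Put-call parity: C - P = S_0 * exp(-qT) - K * exp(-rT).
S_0 * exp(-qT) = 48.6600 * 1.00000000 = 48.66000000
K * exp(-rT) = 47.7100 * 0.98609754 = 47.04671384
P = C - S*exp(-qT) + K*exp(-rT)
P = 5.4223 - 48.66000000 + 47.04671384 = 3.8090


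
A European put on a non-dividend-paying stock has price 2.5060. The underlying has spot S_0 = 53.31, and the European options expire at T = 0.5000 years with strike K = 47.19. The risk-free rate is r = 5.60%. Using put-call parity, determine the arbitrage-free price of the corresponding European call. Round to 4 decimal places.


Put-call parity: C - P = S_0 * exp(-qT) - K * exp(-rT).
S_0 * exp(-qT) = 53.3100 * 1.00000000 = 53.31000000
K * exp(-rT) = 47.1900 * 0.97238837 = 45.88700703
C = P + S*exp(-qT) - K*exp(-rT)
C = 2.5060 + 53.31000000 - 45.88700703 = 9.9290

Answer: Call price = 9.9290


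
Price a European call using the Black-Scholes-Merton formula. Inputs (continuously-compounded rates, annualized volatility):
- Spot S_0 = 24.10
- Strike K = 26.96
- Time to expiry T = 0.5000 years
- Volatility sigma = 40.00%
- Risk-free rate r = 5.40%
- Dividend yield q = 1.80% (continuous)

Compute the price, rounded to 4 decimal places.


d1 = (ln(S/K) + (r - q + 0.5*sigma^2) * T) / (sigma * sqrt(T)) = -0.19142245
d2 = d1 - sigma * sqrt(T) = -0.47426516
exp(-rT) = 0.97336124; exp(-qT) = 0.99104038
C = S_0 * exp(-qT) * N(d1) - K * exp(-rT) * N(d2)
N(d1) = 0.42409732; N(d2) = 0.31765541
C = 24.1000 * 0.99104038 * 0.42409732 - 26.9600 * 0.97336124 * 0.31765541 = 1.7933

Answer: Price = 1.7933


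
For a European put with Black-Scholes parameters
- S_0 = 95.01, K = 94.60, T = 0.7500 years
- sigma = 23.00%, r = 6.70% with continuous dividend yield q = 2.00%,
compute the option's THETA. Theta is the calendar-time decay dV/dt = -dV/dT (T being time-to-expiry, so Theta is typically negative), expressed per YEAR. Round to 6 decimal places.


d1 = 0.2982750797; d2 = 0.0990892368
phi(d1) = 0.3815846579; exp(-qT) = 0.9851119396; exp(-rT) = 0.9509916469
Theta = -S*exp(-qT)*phi(d1)*sigma/(2*sqrt(T)) + r*K*exp(-rT)*N(-d2) - q*S*exp(-qT)*N(-d1)
N(-d1) = 0.3827466113; N(-d2) = 0.4605337089; sqrt(T) = 0.8660254038
Term 1 = -95.0100 * 0.9851119396 * 0.3815846579 * 0.2300 / (2 * 0.8660254038) = -4.7425619711
Term 2 = 0.0670 * 94.6000 * 0.9509916469 * 0.4605337089 = 2.7759015885
Term 3 = -0.0200 * 95.0100 * 0.9851119396 * 0.3827466113 = -0.7164670973
Theta = -4.7425619711 + (2.7759015885) + (-0.7164670973) = -2.683127

Answer: Theta = -2.683127


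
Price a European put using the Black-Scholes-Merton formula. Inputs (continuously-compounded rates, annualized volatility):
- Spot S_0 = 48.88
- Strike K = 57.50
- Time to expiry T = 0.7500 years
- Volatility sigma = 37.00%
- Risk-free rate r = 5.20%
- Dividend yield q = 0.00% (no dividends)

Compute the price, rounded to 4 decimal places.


Answer: Price = 10.3217

Derivation:
d1 = (ln(S/K) + (r - q + 0.5*sigma^2) * T) / (sigma * sqrt(T)) = -0.22494544
d2 = d1 - sigma * sqrt(T) = -0.54537484
exp(-rT) = 0.96175071; exp(-qT) = 1.00000000
P = K * exp(-rT) * N(-d2) - S_0 * exp(-qT) * N(-d1)
N(-d1) = 0.58898914; N(-d2) = 0.70725213
P = 57.5000 * 0.96175071 * 0.70725213 - 48.8800 * 1.00000000 * 0.58898914 = 10.3217


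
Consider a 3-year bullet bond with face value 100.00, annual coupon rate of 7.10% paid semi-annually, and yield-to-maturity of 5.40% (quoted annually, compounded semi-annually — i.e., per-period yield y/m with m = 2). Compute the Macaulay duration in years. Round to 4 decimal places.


Answer: Macaulay duration = 2.7608 years

Derivation:
Coupon per period c = face * coupon_rate / m = 3.550000
Periods per year m = 2; per-period yield y/m = 0.027000
Number of cashflows N = 6
Cashflows (t years, CF_t, discount factor 1/(1+y/m)^(m*t), PV):
  t = 0.5000: CF_t = 3.550000, DF = 0.973710, PV = 3.456670
  t = 1.0000: CF_t = 3.550000, DF = 0.948111, PV = 3.365793
  t = 1.5000: CF_t = 3.550000, DF = 0.923185, PV = 3.277306
  t = 2.0000: CF_t = 3.550000, DF = 0.898914, PV = 3.191145
  t = 2.5000: CF_t = 3.550000, DF = 0.875282, PV = 3.107250
  t = 3.0000: CF_t = 103.550000, DF = 0.852270, PV = 88.252586
Price P = sum_t PV_t = 104.650751
Macaulay numerator sum_t t * PV_t:
  t * PV_t at t = 0.5000: 1.728335
  t * PV_t at t = 1.0000: 3.365793
  t * PV_t at t = 1.5000: 4.915959
  t * PV_t at t = 2.0000: 6.382291
  t * PV_t at t = 2.5000: 7.768124
  t * PV_t at t = 3.0000: 264.757759
Macaulay duration D = (sum_t t * PV_t) / P = 288.918261 / 104.650751 = 2.760785


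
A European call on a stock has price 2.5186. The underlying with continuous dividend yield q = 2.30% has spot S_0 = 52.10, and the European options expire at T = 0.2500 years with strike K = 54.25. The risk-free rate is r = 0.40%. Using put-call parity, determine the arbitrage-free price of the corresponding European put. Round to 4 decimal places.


Put-call parity: C - P = S_0 * exp(-qT) - K * exp(-rT).
S_0 * exp(-qT) = 52.1000 * 0.99426650 = 51.80128463
K * exp(-rT) = 54.2500 * 0.99900050 = 54.19577712
P = C - S*exp(-qT) + K*exp(-rT)
P = 2.5186 - 51.80128463 + 54.19577712 = 4.9131

Answer: Put price = 4.9131


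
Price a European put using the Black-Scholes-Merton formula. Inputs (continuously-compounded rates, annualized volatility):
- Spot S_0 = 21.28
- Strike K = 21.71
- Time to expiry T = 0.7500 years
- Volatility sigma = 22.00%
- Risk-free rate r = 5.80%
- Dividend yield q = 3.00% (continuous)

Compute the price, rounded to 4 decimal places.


Answer: Price = 1.5680

Derivation:
d1 = (ln(S/K) + (r - q + 0.5*sigma^2) * T) / (sigma * sqrt(T)) = 0.10048351
d2 = d1 - sigma * sqrt(T) = -0.09004208
exp(-rT) = 0.95743255; exp(-qT) = 0.97775124
P = K * exp(-rT) * N(-d2) - S_0 * exp(-qT) * N(-d1)
N(-d1) = 0.45998024; N(-d2) = 0.53587311
P = 21.7100 * 0.95743255 * 0.53587311 - 21.2800 * 0.97775124 * 0.45998024 = 1.5680


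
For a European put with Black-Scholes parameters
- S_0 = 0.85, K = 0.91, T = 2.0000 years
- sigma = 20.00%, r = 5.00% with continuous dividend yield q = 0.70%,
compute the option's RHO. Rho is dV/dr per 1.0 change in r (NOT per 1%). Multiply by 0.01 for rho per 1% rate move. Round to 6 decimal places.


Answer: Rho = -0.874934

Derivation:
d1 = 0.2043246915; d2 = -0.0785180210
phi(d1) = 0.3907009588; exp(-qT) = 0.9860975443; exp(-rT) = 0.9048374180
N(-d2) = 0.5312920021
Rho = -K*T*exp(-rT)*N(-d2) = -0.9100 * 2.0000 * 0.9048374180 * 0.5312920021 = -0.874934


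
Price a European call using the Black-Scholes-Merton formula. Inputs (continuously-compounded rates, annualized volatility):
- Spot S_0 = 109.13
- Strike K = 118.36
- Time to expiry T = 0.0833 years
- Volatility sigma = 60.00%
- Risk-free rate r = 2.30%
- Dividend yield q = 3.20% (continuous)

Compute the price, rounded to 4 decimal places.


Answer: Price = 4.0413

Derivation:
d1 = (ln(S/K) + (r - q + 0.5*sigma^2) * T) / (sigma * sqrt(T)) = -0.38659425
d2 = d1 - sigma * sqrt(T) = -0.55976469
exp(-rT) = 0.99808593; exp(-qT) = 0.99733795
C = S_0 * exp(-qT) * N(d1) - K * exp(-rT) * N(d2)
N(d1) = 0.34952831; N(d2) = 0.28781998
C = 109.1300 * 0.99733795 * 0.34952831 - 118.3600 * 0.99808593 * 0.28781998 = 4.0413


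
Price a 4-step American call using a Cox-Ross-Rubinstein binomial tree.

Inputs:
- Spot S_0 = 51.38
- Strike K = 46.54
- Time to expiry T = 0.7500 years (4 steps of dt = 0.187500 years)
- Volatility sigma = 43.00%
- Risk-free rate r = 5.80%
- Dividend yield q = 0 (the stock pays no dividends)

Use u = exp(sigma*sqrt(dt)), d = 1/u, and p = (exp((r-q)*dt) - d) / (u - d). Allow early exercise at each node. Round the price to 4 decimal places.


dt = T/N = 0.187500
u = exp(sigma*sqrt(dt)) = 1.204658; d = 1/u = 0.830111
p = (exp((r-q)*dt) - d) / (u - d) = 0.482779
Discount per step: exp(-r*dt) = 0.989184
Stock lattice S(k, i) with i counting down-moves:
  k=0: S(0,0) = 51.3800
  k=1: S(1,0) = 61.8953; S(1,1) = 42.6511
  k=2: S(2,0) = 74.5627; S(2,1) = 51.3800; S(2,2) = 35.4052
  k=3: S(3,0) = 89.8225; S(3,1) = 61.8953; S(3,2) = 42.6511; S(3,3) = 29.3902
  k=4: S(4,0) = 108.2054; S(4,1) = 74.5627; S(4,2) = 51.3800; S(4,3) = 35.4052; S(4,4) = 24.3972
Terminal payoffs V(N, i) = max(S_T - K, 0):
  V(4,0) = 61.665353; V(4,1) = 28.022665; V(4,2) = 4.840000; V(4,3) = 0.000000; V(4,4) = 0.000000
Backward induction: V(k, i) = exp(-r*dt) * [p * V(k+1, i) + (1-p) * V(k+1, i+1)]; then take max(V_cont, immediate exercise) for American.
  V(3,0) = exp(-r*dt) * [p*61.665353 + (1-p)*28.022665] = 43.785869; exercise = 43.282489; V(3,0) = max -> 43.785869
  V(3,1) = exp(-r*dt) * [p*28.022665 + (1-p)*4.840000] = 15.858693; exercise = 15.355313; V(3,1) = max -> 15.858693
  V(3,2) = exp(-r*dt) * [p*4.840000 + (1-p)*0.000000] = 2.311376; exercise = 0.000000; V(3,2) = max -> 2.311376
  V(3,3) = exp(-r*dt) * [p*0.000000 + (1-p)*0.000000] = 0.000000; exercise = 0.000000; V(3,3) = max -> 0.000000
  V(2,0) = exp(-r*dt) * [p*43.785869 + (1-p)*15.858693] = 29.023981; exercise = 28.022665; V(2,0) = max -> 29.023981
  V(2,1) = exp(-r*dt) * [p*15.858693 + (1-p)*2.311376] = 8.755991; exercise = 4.840000; V(2,1) = max -> 8.755991
  V(2,2) = exp(-r*dt) * [p*2.311376 + (1-p)*0.000000] = 1.103814; exercise = 0.000000; V(2,2) = max -> 1.103814
  V(1,0) = exp(-r*dt) * [p*29.023981 + (1-p)*8.755991] = 18.340405; exercise = 15.355313; V(1,0) = max -> 18.340405
  V(1,1) = exp(-r*dt) * [p*8.755991 + (1-p)*1.103814] = 4.746225; exercise = 0.000000; V(1,1) = max -> 4.746225
  V(0,0) = exp(-r*dt) * [p*18.340405 + (1-p)*4.746225] = 11.186885; exercise = 4.840000; V(0,0) = max -> 11.186885

Answer: Price = V(0,0) = 11.1869


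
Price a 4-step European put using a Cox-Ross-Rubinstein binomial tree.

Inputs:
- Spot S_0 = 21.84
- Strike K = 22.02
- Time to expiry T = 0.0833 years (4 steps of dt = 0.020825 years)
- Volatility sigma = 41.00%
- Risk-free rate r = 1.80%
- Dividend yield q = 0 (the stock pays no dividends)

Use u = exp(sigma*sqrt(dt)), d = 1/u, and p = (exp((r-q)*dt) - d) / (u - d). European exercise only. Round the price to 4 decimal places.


Answer: Price = V(0,0) = 1.0782

Derivation:
dt = T/N = 0.020825
u = exp(sigma*sqrt(dt)) = 1.060952; d = 1/u = 0.942550
p = (exp((r-q)*dt) - d) / (u - d) = 0.488379
Discount per step: exp(-r*dt) = 0.999625
Stock lattice S(k, i) with i counting down-moves:
  k=0: S(0,0) = 21.8400
  k=1: S(1,0) = 23.1712; S(1,1) = 20.5853
  k=2: S(2,0) = 24.5835; S(2,1) = 21.8400; S(2,2) = 19.4027
  k=3: S(3,0) = 26.0819; S(3,1) = 23.1712; S(3,2) = 20.5853; S(3,3) = 18.2880
  k=4: S(4,0) = 27.6717; S(4,1) = 24.5835; S(4,2) = 21.8400; S(4,3) = 19.4027; S(4,4) = 17.2373
Terminal payoffs V(N, i) = max(K - S_T, 0):
  V(4,0) = 0.000000; V(4,1) = 0.000000; V(4,2) = 0.180000; V(4,3) = 2.617343; V(4,4) = 4.782678
Backward induction: V(k, i) = exp(-r*dt) * [p * V(k+1, i) + (1-p) * V(k+1, i+1)].
  V(3,0) = exp(-r*dt) * [p*0.000000 + (1-p)*0.000000] = 0.000000
  V(3,1) = exp(-r*dt) * [p*0.000000 + (1-p)*0.180000] = 0.092057
  V(3,2) = exp(-r*dt) * [p*0.180000 + (1-p)*2.617343] = 1.426461
  V(3,3) = exp(-r*dt) * [p*2.617343 + (1-p)*4.782678] = 3.723778
  V(2,0) = exp(-r*dt) * [p*0.000000 + (1-p)*0.092057] = 0.047081
  V(2,1) = exp(-r*dt) * [p*0.092057 + (1-p)*1.426461] = 0.774475
  V(2,2) = exp(-r*dt) * [p*1.426461 + (1-p)*3.723778] = 2.600841
  V(1,0) = exp(-r*dt) * [p*0.047081 + (1-p)*0.774475] = 0.419074
  V(1,1) = exp(-r*dt) * [p*0.774475 + (1-p)*2.600841] = 1.708241
  V(0,0) = exp(-r*dt) * [p*0.419074 + (1-p)*1.708241] = 1.078235


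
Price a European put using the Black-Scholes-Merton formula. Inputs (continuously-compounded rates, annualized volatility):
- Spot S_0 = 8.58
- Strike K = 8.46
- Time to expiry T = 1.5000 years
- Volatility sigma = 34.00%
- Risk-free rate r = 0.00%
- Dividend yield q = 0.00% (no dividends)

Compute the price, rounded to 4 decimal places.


Answer: Price = 1.3460

Derivation:
d1 = (ln(S/K) + (r - q + 0.5*sigma^2) * T) / (sigma * sqrt(T)) = 0.24203058
d2 = d1 - sigma * sqrt(T) = -0.17438268
exp(-rT) = 1.00000000; exp(-qT) = 1.00000000
P = K * exp(-rT) * N(-d2) - S_0 * exp(-qT) * N(-d1)
N(-d1) = 0.40437824; N(-d2) = 0.56921764
P = 8.4600 * 1.00000000 * 0.56921764 - 8.5800 * 1.00000000 * 0.40437824 = 1.3460
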